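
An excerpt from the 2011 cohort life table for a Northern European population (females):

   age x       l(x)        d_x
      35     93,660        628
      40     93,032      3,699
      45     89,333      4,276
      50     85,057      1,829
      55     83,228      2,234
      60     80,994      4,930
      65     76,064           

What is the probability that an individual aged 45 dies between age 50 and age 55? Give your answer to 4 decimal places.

0.0205

This is the probability of reaching 50 but not 55, conditional on being alive at 45: (l(50) − l(55)) / l(45).
= (85,057 − 83,228) / 89,333 = 1,829 / 89,333 = 0.020474.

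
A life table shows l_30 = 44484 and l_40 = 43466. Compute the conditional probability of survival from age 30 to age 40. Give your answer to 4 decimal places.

We want 10p30 = l_40/l_30.
The conditional survival probability is l_40/l_30 = 43466/44484 = 0.977115.

0.9771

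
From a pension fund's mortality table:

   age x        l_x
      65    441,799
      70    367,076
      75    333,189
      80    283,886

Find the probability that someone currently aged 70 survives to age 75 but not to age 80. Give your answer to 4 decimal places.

0.1343

We want 5|5q70 = (l_75 − l_80)/l_70.
This is the probability of reaching 75 but not 80, conditional on being alive at 70: (l_75 − l_80) / l_70.
= (333,189 − 283,886) / 367,076 = 49,303 / 367,076 = 0.134313.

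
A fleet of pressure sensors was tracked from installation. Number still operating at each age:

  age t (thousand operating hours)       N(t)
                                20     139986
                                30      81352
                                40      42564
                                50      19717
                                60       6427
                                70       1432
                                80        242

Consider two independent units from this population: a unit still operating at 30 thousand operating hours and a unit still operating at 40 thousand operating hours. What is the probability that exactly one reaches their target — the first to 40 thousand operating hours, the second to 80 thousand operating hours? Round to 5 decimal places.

0.52294

p₁ = N(40)/N(30) = 42564/81352 = 0.523208; p₂ = N(80)/N(40) = 242/42564 = 0.005686.
P(exactly one) = p₁(1−p₂) + (1−p₁)p₂ = 0.520233 + 0.002711 = 0.522944.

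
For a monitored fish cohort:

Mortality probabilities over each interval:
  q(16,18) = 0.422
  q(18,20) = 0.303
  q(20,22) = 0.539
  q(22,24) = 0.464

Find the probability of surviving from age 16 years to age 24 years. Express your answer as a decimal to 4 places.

Survival from 16 to 24 is the product of surviving each interval: (1 − 0.422) × (1 − 0.303) × (1 − 0.539) × (1 − 0.464).
= 0.578 × 0.697 × 0.461 × 0.536 = 0.099547.

0.0995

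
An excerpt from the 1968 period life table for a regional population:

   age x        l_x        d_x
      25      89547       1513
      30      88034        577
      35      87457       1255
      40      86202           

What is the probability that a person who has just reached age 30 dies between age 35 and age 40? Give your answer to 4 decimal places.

0.0143

We want 5|5q30 = (l_35 − l_40)/l_30.
This is the probability of reaching 35 but not 40, conditional on being alive at 30: (l_35 − l_40) / l_30.
= (87457 − 86202) / 88034 = 1255 / 88034 = 0.014256.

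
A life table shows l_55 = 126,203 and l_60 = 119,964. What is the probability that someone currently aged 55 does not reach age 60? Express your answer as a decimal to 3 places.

0.049

P(die before 60 | alive at 55) = 1 − l_60/l_55 = 1 − 119,964/126,203 = (6,239)/126,203 = 0.049436.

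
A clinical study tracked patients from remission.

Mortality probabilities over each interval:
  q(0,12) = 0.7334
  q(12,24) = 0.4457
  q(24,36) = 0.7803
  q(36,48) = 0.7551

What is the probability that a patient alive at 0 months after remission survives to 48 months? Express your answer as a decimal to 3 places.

0.008

Survival from 0 to 48 is the product of surviving each interval: (1 − 0.7334) × (1 − 0.4457) × (1 − 0.7803) × (1 − 0.7551).
= 0.2666 × 0.5543 × 0.2197 × 0.2449 = 0.007951.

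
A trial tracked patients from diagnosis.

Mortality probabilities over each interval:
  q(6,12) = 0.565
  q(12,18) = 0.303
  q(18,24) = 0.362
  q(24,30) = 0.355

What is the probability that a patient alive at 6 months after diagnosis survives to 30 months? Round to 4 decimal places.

The overall survival probability is (1 − 0.565) × (1 − 0.303) × (1 − 0.362) × (1 − 0.355).
= 0.435 × 0.697 × 0.638 × 0.645 = 0.124768.

0.1248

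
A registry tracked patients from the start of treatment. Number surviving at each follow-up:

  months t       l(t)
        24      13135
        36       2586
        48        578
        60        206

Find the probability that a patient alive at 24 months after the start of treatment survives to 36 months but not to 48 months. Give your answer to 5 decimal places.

This is the probability of reaching 36 but not 48, conditional on being alive at 24: (l(36) − l(48)) / l(24).
= (2586 − 578) / 13135 = 2008 / 13135 = 0.152874.

0.15287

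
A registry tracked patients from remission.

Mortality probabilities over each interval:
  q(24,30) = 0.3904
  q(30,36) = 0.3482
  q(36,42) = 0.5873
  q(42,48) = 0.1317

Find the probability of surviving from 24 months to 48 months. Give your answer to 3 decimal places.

0.142

P(survive 24→48) = (1 − 0.3904) × (1 − 0.3482) × (1 − 0.5873) × (1 − 0.1317).
= 0.6096 × 0.6518 × 0.4127 × 0.8683 = 0.142385.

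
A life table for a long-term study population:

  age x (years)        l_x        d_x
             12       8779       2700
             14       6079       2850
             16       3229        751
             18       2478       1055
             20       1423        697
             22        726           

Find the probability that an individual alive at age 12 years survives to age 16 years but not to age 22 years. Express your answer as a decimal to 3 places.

This is the probability of reaching 16 but not 22, conditional on being alive at 12: (l_16 − l_22) / l_12.
= (3229 − 726) / 8779 = 2503 / 8779 = 0.285112.

0.285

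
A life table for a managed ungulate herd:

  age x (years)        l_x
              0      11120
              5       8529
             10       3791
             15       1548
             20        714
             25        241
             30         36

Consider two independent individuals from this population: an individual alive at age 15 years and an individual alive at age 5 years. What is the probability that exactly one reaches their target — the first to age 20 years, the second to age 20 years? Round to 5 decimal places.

0.46773

p₁ = l_20/l_15 = 714/1548 = 0.461240; p₂ = l_20/l_5 = 714/8529 = 0.083714.
P(exactly one) = p₁(1−p₂) + (1−p₁)p₂ = 0.422628 + 0.045102 = 0.467730.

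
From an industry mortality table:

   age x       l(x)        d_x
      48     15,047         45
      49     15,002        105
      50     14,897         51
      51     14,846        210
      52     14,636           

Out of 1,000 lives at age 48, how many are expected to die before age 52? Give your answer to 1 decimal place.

The relevant probability is 1 − 14,636/15,047 = 0.027314.
Expected number = 1,000 × 0.027314 = 27.3.

27.3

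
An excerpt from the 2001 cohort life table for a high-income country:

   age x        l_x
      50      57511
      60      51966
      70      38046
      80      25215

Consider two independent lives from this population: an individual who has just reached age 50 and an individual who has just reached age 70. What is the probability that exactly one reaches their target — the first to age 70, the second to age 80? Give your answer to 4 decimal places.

0.4474

p₁ = l_70/l_50 = 38046/57511 = 0.661543; p₂ = l_80/l_70 = 25215/38046 = 0.662750.
P(exactly one) = p₁(1−p₂) + (1−p₁)p₂ = 0.223105 + 0.224312 = 0.447418.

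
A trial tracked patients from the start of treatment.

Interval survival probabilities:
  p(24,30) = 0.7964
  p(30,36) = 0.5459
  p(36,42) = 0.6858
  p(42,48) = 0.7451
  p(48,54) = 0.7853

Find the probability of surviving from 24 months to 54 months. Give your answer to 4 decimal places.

Survival from 24 to 54 is the product of surviving each interval: 0.7964 × 0.5459 × 0.6858 × 0.7451 × 0.7853.
= 0.174458.

0.1745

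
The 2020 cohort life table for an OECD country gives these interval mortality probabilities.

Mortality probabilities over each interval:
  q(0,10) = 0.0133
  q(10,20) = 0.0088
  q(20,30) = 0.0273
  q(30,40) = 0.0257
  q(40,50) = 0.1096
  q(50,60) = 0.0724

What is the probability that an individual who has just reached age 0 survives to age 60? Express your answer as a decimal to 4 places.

The overall survival probability is (1 − 0.0133) × (1 − 0.0088) × (1 − 0.0273) × (1 − 0.0257) × (1 − 0.1096) × (1 − 0.0724).
= 0.9867 × 0.9912 × 0.9727 × 0.9743 × 0.8904 × 0.9276 = 0.765533.

0.7655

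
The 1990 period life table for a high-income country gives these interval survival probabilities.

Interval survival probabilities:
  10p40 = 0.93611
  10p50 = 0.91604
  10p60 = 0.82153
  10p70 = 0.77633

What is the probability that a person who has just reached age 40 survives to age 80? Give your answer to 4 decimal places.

0.5469

40p40 = 0.93611 × 0.91604 × 0.82153 × 0.77633.
= 0.546904.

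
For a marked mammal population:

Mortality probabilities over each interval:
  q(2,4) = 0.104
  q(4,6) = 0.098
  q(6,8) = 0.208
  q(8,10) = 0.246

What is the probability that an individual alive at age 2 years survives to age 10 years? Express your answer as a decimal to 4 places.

Survival from 2 to 10 is the product of surviving each interval: (1 − 0.104) × (1 − 0.098) × (1 − 0.208) × (1 − 0.246).
= 0.896 × 0.902 × 0.792 × 0.754 = 0.482626.

0.4826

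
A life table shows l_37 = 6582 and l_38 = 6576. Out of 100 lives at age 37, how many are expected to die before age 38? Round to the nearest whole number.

The relevant probability is 1 − 6576/6582 = 0.000912.
Expected number = 100 × 0.000912 = 0.

0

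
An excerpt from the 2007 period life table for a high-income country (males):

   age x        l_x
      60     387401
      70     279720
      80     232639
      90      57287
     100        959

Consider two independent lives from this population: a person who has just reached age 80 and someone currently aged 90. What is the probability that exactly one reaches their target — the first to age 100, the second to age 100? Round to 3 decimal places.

p₁ = l_100/l_80 = 959/232639 = 0.004122; p₂ = l_100/l_90 = 959/57287 = 0.016740.
P(exactly one) = p₁(1−p₂) + (1−p₁)p₂ = 0.004053 + 0.016671 = 0.020724.

0.021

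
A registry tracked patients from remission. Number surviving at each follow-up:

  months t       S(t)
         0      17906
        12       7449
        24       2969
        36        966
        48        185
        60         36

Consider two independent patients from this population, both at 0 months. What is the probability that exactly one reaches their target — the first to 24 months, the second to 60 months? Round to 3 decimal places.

p₁ = S(24)/S(0) = 2969/17906 = 0.165810; p₂ = S(60)/S(0) = 36/17906 = 0.002010.
P(exactly one) = p₁(1−p₂) + (1−p₁)p₂ = 0.165477 + 0.001677 = 0.167153.

0.167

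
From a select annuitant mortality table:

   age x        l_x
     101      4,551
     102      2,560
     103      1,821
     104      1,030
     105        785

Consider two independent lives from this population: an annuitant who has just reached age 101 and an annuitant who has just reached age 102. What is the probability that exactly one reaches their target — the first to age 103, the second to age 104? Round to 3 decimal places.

0.480

p₁ = l_103/l_101 = 1,821/4,551 = 0.400132; p₂ = l_104/l_102 = 1,030/2,560 = 0.402344.
P(exactly one) = p₁(1−p₂) + (1−p₁)p₂ = 0.239141 + 0.241353 = 0.480495.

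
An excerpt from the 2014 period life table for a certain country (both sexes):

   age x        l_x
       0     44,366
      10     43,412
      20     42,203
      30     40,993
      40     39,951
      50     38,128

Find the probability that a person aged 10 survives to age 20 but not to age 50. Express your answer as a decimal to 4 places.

This is the probability of reaching 20 but not 50, conditional on being alive at 10: (l_20 − l_50) / l_10.
= (42,203 − 38,128) / 43,412 = 4,075 / 43,412 = 0.093868.

0.0939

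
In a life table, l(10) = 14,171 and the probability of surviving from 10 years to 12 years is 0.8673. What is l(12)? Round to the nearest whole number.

12291

l(12) = l(10) × p = 14,171 × 0.8673 = 12291.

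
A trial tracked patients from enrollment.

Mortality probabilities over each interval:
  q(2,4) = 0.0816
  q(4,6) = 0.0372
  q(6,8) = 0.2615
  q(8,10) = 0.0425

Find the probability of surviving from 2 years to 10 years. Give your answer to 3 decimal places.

Chaining the interval survival probabilities: (1 − 0.0816) × (1 − 0.0372) × (1 − 0.2615) × (1 − 0.0425).
= 0.9184 × 0.9628 × 0.7385 × 0.9575 = 0.625255.

0.625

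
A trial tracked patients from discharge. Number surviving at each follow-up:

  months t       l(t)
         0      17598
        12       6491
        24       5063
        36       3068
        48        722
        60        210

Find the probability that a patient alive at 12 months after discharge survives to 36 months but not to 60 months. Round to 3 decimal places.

0.440

This is the probability of reaching 36 but not 60, conditional on being alive at 12: (l(36) − l(60)) / l(12).
= (3068 − 210) / 6491 = 2858 / 6491 = 0.440302.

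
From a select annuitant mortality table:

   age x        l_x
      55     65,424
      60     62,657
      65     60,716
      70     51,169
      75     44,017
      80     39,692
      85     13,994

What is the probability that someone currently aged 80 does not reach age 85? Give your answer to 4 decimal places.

P(die before 85 | alive at 80) = 1 − l_85/l_80 = 1 − 13,994/39,692 = (25,698)/39,692 = 0.647435.

0.6474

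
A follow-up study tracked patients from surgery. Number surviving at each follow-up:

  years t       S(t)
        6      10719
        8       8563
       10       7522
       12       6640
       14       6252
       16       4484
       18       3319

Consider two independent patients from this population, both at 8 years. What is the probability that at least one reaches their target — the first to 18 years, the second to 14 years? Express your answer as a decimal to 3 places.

0.835

p₁ = S(18)/S(8) = 3319/8563 = 0.387598; p₂ = S(14)/S(8) = 6252/8563 = 0.730118.
P(at least one) = 1 − (1−p₁)(1−p₂) = 1 − 0.612402 × 0.269882 = 0.834724.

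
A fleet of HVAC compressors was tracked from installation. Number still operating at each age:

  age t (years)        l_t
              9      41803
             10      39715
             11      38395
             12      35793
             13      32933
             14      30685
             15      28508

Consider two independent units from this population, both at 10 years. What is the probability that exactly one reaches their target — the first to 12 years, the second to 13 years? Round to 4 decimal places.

p₁ = l_12/l_10 = 35793/39715 = 0.901246; p₂ = l_13/l_10 = 32933/39715 = 0.829233.
P(exactly one) = p₁(1−p₂) + (1−p₁)p₂ = 0.153903 + 0.081890 = 0.235793.

0.2358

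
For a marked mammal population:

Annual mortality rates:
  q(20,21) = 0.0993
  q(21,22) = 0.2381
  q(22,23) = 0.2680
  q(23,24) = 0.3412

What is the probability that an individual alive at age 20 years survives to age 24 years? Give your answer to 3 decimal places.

Chaining the interval survival probabilities: (1 − 0.0993) × (1 − 0.2381) × (1 − 0.2680) × (1 − 0.3412).
= 0.9007 × 0.7619 × 0.7320 × 0.6588 = 0.330935.

0.331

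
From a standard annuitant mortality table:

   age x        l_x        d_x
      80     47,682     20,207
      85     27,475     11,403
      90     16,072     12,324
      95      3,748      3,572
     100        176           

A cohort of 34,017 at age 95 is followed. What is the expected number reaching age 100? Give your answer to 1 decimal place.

1597.4

The relevant probability is 176/3,748 = 0.046958.
Expected number = 34,017 × 0.046958 = 1597.4.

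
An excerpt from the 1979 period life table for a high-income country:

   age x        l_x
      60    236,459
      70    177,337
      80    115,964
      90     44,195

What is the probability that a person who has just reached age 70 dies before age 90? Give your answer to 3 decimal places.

0.751

P(die before 90 | alive at 70) = 1 − l_90/l_70 = 1 − 44,195/177,337 = (133,142)/177,337 = 0.750785.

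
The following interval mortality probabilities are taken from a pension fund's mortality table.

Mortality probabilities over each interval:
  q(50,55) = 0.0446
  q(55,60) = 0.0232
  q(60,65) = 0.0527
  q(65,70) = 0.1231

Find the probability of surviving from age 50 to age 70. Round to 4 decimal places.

0.7752

The overall survival probability is (1 − 0.0446) × (1 − 0.0232) × (1 − 0.0527) × (1 − 0.1231).
= 0.9554 × 0.9768 × 0.9473 × 0.8769 = 0.775226.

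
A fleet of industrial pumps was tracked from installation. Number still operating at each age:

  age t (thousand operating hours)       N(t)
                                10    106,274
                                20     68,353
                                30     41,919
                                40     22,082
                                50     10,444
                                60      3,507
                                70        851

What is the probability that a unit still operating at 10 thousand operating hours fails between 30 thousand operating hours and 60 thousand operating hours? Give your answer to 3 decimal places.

0.361

This is the probability of reaching 30 but not 60, conditional on being operational at 10: (N(30) − N(60)) / N(10).
= (41,919 − 3,507) / 106,274 = 38,412 / 106,274 = 0.361443.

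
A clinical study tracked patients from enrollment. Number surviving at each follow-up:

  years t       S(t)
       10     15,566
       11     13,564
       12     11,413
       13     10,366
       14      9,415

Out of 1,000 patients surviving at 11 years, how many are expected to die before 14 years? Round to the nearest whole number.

The relevant probability is 1 − 9,415/13,564 = 0.305883.
Expected number = 1,000 × 0.305883 = 306.

306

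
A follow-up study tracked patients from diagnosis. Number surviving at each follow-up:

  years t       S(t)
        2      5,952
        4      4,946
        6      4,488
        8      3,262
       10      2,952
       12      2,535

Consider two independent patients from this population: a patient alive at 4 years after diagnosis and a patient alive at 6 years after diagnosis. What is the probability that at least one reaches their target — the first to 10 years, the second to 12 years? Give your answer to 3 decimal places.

0.825

p₁ = S(10)/S(4) = 2,952/4,946 = 0.596846; p₂ = S(12)/S(6) = 2,535/4,488 = 0.564840.
P(at least one) = 1 − (1−p₁)(1−p₂) = 1 − 0.403154 × 0.435160 = 0.824564.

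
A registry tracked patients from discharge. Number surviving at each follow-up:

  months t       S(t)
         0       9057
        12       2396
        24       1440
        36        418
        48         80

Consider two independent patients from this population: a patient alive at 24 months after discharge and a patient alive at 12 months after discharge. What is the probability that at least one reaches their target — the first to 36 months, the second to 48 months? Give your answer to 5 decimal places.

p₁ = S(36)/S(24) = 418/1440 = 0.290278; p₂ = S(48)/S(12) = 80/2396 = 0.033389.
P(at least one) = 1 − (1−p₁)(1−p₂) = 1 − 0.709722 × 0.966611 = 0.313975.

0.31397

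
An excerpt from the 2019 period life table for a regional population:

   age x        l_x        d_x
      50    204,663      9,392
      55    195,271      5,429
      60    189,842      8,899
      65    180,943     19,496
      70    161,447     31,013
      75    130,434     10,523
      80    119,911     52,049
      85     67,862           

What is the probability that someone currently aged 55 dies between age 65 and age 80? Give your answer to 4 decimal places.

We want 10|15q55 = (l_65 − l_80)/l_55.
This is the probability of reaching 65 but not 80, conditional on being alive at 55: (l_65 − l_80) / l_55.
= (180,943 − 119,911) / 195,271 = 61,032 / 195,271 = 0.312550.

0.3126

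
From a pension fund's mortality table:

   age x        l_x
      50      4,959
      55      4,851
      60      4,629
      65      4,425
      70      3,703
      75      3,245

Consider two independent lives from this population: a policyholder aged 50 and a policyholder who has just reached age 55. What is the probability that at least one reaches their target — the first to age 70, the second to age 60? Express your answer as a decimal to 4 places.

p₁ = l_70/l_50 = 3,703/4,959 = 0.746723; p₂ = l_60/l_55 = 4,629/4,851 = 0.954236.
P(at least one) = 1 − (1−p₁)(1−p₂) = 1 − 0.253277 × 0.045764 = 0.988409.

0.9884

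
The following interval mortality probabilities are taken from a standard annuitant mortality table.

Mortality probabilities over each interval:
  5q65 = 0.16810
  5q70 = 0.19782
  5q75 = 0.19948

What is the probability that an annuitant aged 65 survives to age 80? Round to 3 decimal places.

Chaining the interval survival probabilities: (1 − 0.16810) × (1 − 0.19782) × (1 − 0.19948).
= 0.83190 × 0.80218 × 0.80052 = 0.534214.

0.534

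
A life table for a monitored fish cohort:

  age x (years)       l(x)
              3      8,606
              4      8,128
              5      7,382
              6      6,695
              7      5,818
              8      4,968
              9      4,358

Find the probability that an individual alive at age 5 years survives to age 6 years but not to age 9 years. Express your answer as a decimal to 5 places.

0.31658

This is the probability of reaching 6 but not 9, conditional on being alive at 5: (l(6) − l(9)) / l(5).
= (6,695 − 4,358) / 7,382 = 2,337 / 7,382 = 0.316581.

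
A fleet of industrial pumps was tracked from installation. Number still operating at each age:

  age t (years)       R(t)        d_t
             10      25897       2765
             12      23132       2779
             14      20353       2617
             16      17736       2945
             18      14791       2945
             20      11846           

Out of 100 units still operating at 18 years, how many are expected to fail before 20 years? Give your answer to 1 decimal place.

19.9

The relevant probability is 1 − 11846/14791 = 0.199108.
Expected number = 100 × 0.199108 = 19.9.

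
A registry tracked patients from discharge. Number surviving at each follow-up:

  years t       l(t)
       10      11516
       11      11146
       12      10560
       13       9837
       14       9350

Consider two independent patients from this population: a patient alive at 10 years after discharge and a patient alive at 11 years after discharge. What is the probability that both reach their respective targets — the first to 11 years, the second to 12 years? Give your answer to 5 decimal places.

p₁ = l(11)/l(10) = 11146/11516 = 0.967871; p₂ = l(12)/l(11) = 10560/11146 = 0.947425.
P(both) = p₁ × p₂ = 0.967871 × 0.947425 = 0.916985.

0.91699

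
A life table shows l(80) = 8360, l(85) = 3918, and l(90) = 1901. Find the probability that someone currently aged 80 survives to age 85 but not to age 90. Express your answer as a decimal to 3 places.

This is the probability of reaching 85 but not 90, conditional on being alive at 80: (l(85) − l(90)) / l(80).
= (3918 − 1901) / 8360 = 2017 / 8360 = 0.241268.

0.241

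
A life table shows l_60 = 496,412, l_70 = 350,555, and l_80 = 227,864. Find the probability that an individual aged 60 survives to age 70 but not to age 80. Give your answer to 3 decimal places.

0.247

This is the probability of reaching 70 but not 80, conditional on being alive at 60: (l_70 − l_80) / l_60.
= (350,555 − 227,864) / 496,412 = 122,691 / 496,412 = 0.247156.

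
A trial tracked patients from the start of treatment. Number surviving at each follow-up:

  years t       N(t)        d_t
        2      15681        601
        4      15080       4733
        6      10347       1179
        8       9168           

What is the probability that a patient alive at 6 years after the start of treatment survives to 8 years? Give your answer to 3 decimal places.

0.886

The conditional survival probability is N(8)/N(6) = 9168/10347 = 0.886054.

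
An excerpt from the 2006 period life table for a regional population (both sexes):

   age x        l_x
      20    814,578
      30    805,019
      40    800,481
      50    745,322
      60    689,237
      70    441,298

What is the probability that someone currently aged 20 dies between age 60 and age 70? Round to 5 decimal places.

0.30438

This is the probability of reaching 60 but not 70, conditional on being alive at 20: (l_60 − l_70) / l_20.
= (689,237 − 441,298) / 814,578 = 247,939 / 814,578 = 0.304377.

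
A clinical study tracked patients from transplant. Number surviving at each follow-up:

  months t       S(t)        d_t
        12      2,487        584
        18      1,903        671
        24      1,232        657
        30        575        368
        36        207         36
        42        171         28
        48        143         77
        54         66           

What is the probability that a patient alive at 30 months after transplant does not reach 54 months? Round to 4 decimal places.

0.8852

P(die before 54 | alive at 30) = 1 − S(54)/S(30) = 1 − 66/575 = (509)/575 = 0.885217.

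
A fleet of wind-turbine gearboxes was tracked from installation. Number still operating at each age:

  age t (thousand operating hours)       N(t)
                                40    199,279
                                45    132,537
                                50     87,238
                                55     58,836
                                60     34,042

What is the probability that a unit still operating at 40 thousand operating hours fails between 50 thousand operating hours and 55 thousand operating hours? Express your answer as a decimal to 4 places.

This is the probability of reaching 50 but not 55, conditional on being operational at 40: (N(50) − N(55)) / N(40).
= (87,238 − 58,836) / 199,279 = 28,402 / 199,279 = 0.142524.

0.1425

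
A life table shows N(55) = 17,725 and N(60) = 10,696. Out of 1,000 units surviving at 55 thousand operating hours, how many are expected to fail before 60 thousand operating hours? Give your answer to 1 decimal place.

The relevant probability is 1 − 10,696/17,725 = 0.396559.
Expected number = 1,000 × 0.396559 = 396.6.

396.6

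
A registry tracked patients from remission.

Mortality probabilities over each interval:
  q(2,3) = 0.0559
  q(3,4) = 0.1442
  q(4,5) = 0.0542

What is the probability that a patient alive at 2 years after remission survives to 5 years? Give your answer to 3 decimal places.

0.764

Chaining the interval survival probabilities: (1 − 0.0559) × (1 − 0.1442) × (1 − 0.0542).
= 0.9441 × 0.8558 × 0.9458 = 0.764169.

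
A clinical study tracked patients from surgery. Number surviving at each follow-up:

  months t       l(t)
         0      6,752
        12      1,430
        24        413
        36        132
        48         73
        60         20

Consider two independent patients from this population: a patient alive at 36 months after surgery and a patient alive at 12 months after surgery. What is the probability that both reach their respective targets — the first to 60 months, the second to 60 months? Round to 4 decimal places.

p₁ = l(60)/l(36) = 20/132 = 0.151515; p₂ = l(60)/l(12) = 20/1,430 = 0.013986.
P(both) = p₁ × p₂ = 0.151515 × 0.013986 = 0.002119.

0.0021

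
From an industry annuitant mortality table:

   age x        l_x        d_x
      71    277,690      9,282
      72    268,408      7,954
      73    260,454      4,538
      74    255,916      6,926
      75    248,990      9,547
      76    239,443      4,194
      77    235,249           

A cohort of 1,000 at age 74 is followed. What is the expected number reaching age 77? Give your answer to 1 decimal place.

The relevant probability is 235,249/255,916 = 0.919243.
Expected number = 1,000 × 0.919243 = 919.2.

919.2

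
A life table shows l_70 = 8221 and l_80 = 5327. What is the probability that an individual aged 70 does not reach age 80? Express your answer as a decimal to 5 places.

0.35203

P(die before 80 | alive at 70) = 1 − l_80/l_70 = 1 − 5327/8221 = (2894)/8221 = 0.352025.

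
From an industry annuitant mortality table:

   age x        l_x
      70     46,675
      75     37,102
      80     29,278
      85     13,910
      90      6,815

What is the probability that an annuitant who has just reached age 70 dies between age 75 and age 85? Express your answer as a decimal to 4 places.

0.4969

We want 5|10q70 = (l_75 − l_85)/l_70.
This is the probability of reaching 75 but not 85, conditional on being alive at 70: (l_75 − l_85) / l_70.
= (37,102 − 13,910) / 46,675 = 23,192 / 46,675 = 0.496883.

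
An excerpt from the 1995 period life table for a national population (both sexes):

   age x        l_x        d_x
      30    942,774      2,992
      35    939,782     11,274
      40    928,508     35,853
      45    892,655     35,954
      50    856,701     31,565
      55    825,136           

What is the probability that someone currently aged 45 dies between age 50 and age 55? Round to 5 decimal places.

We want 5|5q45 = (l_50 − l_55)/l_45.
This is the probability of reaching 50 but not 55, conditional on being alive at 45: (l_50 − l_55) / l_45.
= (856,701 − 825,136) / 892,655 = 31,565 / 892,655 = 0.035361.

0.03536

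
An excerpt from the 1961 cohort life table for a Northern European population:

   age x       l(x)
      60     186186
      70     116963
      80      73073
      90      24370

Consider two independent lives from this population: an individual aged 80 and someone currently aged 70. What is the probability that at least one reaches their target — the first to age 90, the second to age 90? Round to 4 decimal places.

0.4724

p₁ = l(90)/l(80) = 24370/73073 = 0.333502; p₂ = l(90)/l(70) = 24370/116963 = 0.208356.
P(at least one) = 1 − (1−p₁)(1−p₂) = 1 − 0.666498 × 0.791644 = 0.472371.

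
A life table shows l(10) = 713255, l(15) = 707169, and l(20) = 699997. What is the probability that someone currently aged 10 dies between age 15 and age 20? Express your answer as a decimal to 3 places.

0.010

This is the probability of reaching 15 but not 20, conditional on being alive at 10: (l(15) − l(20)) / l(10).
= (707169 − 699997) / 713255 = 7172 / 713255 = 0.010055.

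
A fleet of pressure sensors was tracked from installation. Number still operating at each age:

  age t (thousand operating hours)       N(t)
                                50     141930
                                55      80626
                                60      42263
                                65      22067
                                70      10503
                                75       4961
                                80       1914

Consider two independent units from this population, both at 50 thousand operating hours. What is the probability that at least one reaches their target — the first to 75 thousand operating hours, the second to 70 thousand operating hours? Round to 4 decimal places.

p₁ = N(75)/N(50) = 4961/141930 = 0.034954; p₂ = N(70)/N(50) = 10503/141930 = 0.074001.
P(at least one) = 1 − (1−p₁)(1−p₂) = 1 − 0.965046 × 0.925999 = 0.106368.

0.1064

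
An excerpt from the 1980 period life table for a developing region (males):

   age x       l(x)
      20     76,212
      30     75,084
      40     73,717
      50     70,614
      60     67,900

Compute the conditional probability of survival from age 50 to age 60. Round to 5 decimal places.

The conditional survival probability is l(60)/l(50) = 67,900/70,614 = 0.961566.

0.96157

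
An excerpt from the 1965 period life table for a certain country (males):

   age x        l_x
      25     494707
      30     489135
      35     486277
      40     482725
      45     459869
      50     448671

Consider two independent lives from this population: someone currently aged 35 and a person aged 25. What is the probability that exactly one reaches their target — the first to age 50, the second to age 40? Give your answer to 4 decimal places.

0.0978

p₁ = l_50/l_35 = 448671/486277 = 0.922665; p₂ = l_40/l_25 = 482725/494707 = 0.975780.
P(exactly one) = p₁(1−p₂) + (1−p₁)p₂ = 0.022347 + 0.075462 = 0.097809.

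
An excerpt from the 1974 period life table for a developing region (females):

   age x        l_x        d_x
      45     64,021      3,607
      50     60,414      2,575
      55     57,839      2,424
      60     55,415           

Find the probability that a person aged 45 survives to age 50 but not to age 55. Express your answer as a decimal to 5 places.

We want 5|5q45 = (l_50 − l_55)/l_45.
This is the probability of reaching 50 but not 55, conditional on being alive at 45: (l_50 − l_55) / l_45.
= (60,414 − 57,839) / 64,021 = 2,575 / 64,021 = 0.040221.

0.04022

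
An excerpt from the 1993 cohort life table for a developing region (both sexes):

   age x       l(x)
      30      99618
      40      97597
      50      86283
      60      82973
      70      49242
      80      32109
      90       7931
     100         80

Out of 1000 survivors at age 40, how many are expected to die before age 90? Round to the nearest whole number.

The relevant probability is 1 − 7931/97597 = 0.918737.
Expected number = 1000 × 0.918737 = 919.

919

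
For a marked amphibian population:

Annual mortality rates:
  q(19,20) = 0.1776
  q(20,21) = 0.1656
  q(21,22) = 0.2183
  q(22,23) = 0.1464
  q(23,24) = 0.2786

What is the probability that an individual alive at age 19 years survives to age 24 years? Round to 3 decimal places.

0.330

The overall survival probability is (1 − 0.1776) × (1 − 0.1656) × (1 − 0.2183) × (1 − 0.1464) × (1 − 0.2786).
= 0.8224 × 0.8344 × 0.7817 × 0.8536 × 0.7214 = 0.330315.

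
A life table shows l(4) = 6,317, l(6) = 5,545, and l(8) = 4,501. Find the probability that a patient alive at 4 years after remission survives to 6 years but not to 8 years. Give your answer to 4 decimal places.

0.1653

This is the probability of reaching 6 but not 8, conditional on being alive at 4: (l(6) − l(8)) / l(4).
= (5,545 − 4,501) / 6,317 = 1,044 / 6,317 = 0.165268.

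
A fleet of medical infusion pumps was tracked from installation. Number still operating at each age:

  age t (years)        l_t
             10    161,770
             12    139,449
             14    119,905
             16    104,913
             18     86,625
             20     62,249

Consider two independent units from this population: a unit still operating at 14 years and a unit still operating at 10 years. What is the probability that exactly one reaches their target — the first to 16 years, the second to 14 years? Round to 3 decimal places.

p₁ = l_16/l_14 = 104,913/119,905 = 0.874968; p₂ = l_14/l_10 = 119,905/161,770 = 0.741207.
P(exactly one) = p₁(1−p₂) + (1−p₁)p₂ = 0.226436 + 0.092675 = 0.319110.

0.319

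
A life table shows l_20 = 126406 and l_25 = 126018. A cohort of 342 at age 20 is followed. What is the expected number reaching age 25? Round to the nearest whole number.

341

The relevant probability is 126018/126406 = 0.996931.
Expected number = 342 × 0.996931 = 341.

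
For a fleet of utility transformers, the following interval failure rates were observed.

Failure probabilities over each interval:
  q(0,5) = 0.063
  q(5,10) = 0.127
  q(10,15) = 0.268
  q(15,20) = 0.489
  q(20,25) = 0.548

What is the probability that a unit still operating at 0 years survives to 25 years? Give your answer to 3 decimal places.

P(survive 0→25) = (1 − 0.063) × (1 − 0.127) × (1 − 0.268) × (1 − 0.489) × (1 − 0.548).
= 0.937 × 0.873 × 0.732 × 0.511 × 0.452 = 0.138301.

0.138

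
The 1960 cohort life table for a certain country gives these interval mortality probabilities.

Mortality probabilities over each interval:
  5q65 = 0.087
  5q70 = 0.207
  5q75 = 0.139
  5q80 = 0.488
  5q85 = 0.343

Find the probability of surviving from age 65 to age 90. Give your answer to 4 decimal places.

The overall survival probability is (1 − 0.087) × (1 − 0.207) × (1 − 0.139) × (1 − 0.488) × (1 − 0.343).
= 0.913 × 0.793 × 0.861 × 0.512 × 0.657 = 0.209692.

0.2097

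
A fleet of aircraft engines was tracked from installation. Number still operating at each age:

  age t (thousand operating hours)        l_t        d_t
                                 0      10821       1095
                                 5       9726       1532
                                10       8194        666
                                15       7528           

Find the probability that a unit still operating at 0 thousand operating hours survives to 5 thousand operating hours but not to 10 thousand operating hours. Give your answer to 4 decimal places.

0.1416

This is the probability of reaching 5 but not 10, conditional on being operational at 0: (l_5 − l_10) / l_0.
= (9726 − 8194) / 10821 = 1532 / 10821 = 0.141577.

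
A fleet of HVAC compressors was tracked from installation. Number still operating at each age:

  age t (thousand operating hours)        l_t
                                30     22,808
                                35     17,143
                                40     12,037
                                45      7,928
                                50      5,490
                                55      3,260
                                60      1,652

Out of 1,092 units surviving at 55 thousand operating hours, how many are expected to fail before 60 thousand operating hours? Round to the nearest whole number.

539

The relevant probability is 1 − 1,652/3,260 = 0.493252.
Expected number = 1,092 × 0.493252 = 539.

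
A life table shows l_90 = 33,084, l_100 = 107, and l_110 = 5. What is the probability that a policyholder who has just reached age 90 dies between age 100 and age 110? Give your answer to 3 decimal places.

0.003

We want 10|10q90 = (l_100 − l_110)/l_90.
This is the probability of reaching 100 but not 110, conditional on being alive at 90: (l_100 − l_110) / l_90.
= (107 − 5) / 33,084 = 102 / 33,084 = 0.003083.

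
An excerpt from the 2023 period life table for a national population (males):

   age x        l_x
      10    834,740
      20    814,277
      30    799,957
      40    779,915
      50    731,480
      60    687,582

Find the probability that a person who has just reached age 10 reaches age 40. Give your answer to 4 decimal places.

We want 30p10 = l_40/l_10.
The conditional survival probability is l_40/l_10 = 779,915/834,740 = 0.934321.

0.9343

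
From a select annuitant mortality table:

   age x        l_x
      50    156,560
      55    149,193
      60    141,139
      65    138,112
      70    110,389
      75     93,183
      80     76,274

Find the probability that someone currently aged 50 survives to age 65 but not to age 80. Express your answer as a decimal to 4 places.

We want 15|15q50 = (l_65 − l_80)/l_50.
This is the probability of reaching 65 but not 80, conditional on being alive at 50: (l_65 − l_80) / l_50.
= (138,112 − 76,274) / 156,560 = 61,838 / 156,560 = 0.394980.

0.3950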